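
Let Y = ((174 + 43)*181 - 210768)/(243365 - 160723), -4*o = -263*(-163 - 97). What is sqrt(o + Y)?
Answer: 11*I*sqrt(965023939362)/82642 ≈ 130.76*I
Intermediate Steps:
o = -17095 (o = -(-263)*(-163 - 97)/4 = -(-263)*(-260)/4 = -1/4*68380 = -17095)
Y = -171491/82642 (Y = (217*181 - 210768)/82642 = (39277 - 210768)*(1/82642) = -171491*1/82642 = -171491/82642 ≈ -2.0751)
sqrt(o + Y) = sqrt(-17095 - 171491/82642) = sqrt(-1412936481/82642) = 11*I*sqrt(965023939362)/82642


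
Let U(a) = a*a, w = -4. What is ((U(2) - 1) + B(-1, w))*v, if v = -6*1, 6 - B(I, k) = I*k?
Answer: -30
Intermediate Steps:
B(I, k) = 6 - I*k
U(a) = a**2
v = -6
((U(2) - 1) + B(-1, w))*v = ((2**2 - 1) + (6 - 1*(-1)*(-4)))*(-6) = ((4 - 1) + (6 - 4))*(-6) = (3 + 2)*(-6) = 5*(-6) = -30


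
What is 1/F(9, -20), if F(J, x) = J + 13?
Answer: 1/22 ≈ 0.045455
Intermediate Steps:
F(J, x) = 13 + J
1/F(9, -20) = 1/(13 + 9) = 1/22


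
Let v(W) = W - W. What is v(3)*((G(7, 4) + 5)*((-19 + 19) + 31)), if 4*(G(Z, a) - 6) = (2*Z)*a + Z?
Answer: 0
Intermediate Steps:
v(W) = 0
G(Z, a) = 6 + Z/4 + Z*a/2 (G(Z, a) = 6 + ((2*Z)*a + Z)/4 = 6 + (2*Z*a + Z)/4 = 6 + (Z + 2*Z*a)/4 = 6 + (Z/4 + Z*a/2) = 6 + Z/4 + Z*a/2)
v(3)*((G(7, 4) + 5)*((-19 + 19) + 31)) = 0*(((6 + (1/4)*7 + (1/2)*7*4) + 5)*((-19 + 19) + 31)) = 0*(((6 + 7/4 + 14) + 5)*(0 + 31)) = 0*((87/4 + 5)*31) = 0*((107/4)*31) = 0*(3317/4) = 0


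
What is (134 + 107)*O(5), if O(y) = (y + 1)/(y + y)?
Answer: 723/5 ≈ 144.60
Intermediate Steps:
O(y) = (1 + y)/(2*y) (O(y) = (1 + y)/((2*y)) = (1 + y)*(1/(2*y)) = (1 + y)/(2*y))
(134 + 107)*O(5) = (134 + 107)*((½)*(1 + 5)/5) = 241*((½)*(⅕)*6) = 241*(⅗) = 723/5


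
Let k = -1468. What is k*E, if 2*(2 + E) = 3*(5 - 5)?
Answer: 2936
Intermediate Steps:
E = -2 (E = -2 + (3*(5 - 5))/2 = -2 + (3*0)/2 = -2 + (1/2)*0 = -2 + 0 = -2)
k*E = -1468*(-2) = 2936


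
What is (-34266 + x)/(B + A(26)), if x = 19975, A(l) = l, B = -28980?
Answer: 461/934 ≈ 0.49358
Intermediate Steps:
(-34266 + x)/(B + A(26)) = (-34266 + 19975)/(-28980 + 26) = -14291/(-28954) = -14291*(-1/28954) = 461/934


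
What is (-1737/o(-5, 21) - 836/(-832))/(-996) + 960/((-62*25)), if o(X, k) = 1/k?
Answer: 1156097957/32111040 ≈ 36.003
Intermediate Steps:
(-1737/o(-5, 21) - 836/(-832))/(-996) + 960/((-62*25)) = (-1737/(1/21) - 836/(-832))/(-996) + 960/((-62*25)) = (-1737/1/21 - 836*(-1/832))*(-1/996) + 960/(-1550) = (-1737*21 + 209/208)*(-1/996) + 960*(-1/1550) = (-36477 + 209/208)*(-1/996) - 96/155 = -7587007/208*(-1/996) - 96/155 = 7587007/207168 - 96/155 = 1156097957/32111040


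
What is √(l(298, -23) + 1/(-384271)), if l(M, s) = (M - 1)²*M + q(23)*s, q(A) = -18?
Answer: √3881603973361944665/384271 ≈ 5127.1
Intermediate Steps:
l(M, s) = -18*s + M*(-1 + M)² (l(M, s) = (M - 1)²*M - 18*s = (-1 + M)²*M - 18*s = M*(-1 + M)² - 18*s = -18*s + M*(-1 + M)²)
√(l(298, -23) + 1/(-384271)) = √((-18*(-23) + 298*(-1 + 298)²) + 1/(-384271)) = √((414 + 298*297²) - 1/384271) = √((414 + 298*88209) - 1/384271) = √((414 + 26286282) - 1/384271) = √(26286696 - 1/384271) = √(10101214958615/384271) = √3881603973361944665/384271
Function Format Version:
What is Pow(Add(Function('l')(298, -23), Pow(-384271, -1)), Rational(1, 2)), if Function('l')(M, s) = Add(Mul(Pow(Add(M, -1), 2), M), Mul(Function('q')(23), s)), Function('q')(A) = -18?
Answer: Mul(Rational(1, 384271), Pow(3881603973361944665, Rational(1, 2))) ≈ 5127.1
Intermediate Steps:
Function('l')(M, s) = Add(Mul(-18, s), Mul(M, Pow(Add(-1, M), 2))) (Function('l')(M, s) = Add(Mul(Pow(Add(M, -1), 2), M), Mul(-18, s)) = Add(Mul(Pow(Add(-1, M), 2), M), Mul(-18, s)) = Add(Mul(M, Pow(Add(-1, M), 2)), Mul(-18, s)) = Add(Mul(-18, s), Mul(M, Pow(Add(-1, M), 2))))
Pow(Add(Function('l')(298, -23), Pow(-384271, -1)), Rational(1, 2)) = Pow(Add(Add(Mul(-18, -23), Mul(298, Pow(Add(-1, 298), 2))), Pow(-384271, -1)), Rational(1, 2)) = Pow(Add(Add(414, Mul(298, Pow(297, 2))), Rational(-1, 384271)), Rational(1, 2)) = Pow(Add(Add(414, Mul(298, 88209)), Rational(-1, 384271)), Rational(1, 2)) = Pow(Add(Add(414, 26286282), Rational(-1, 384271)), Rational(1, 2)) = Pow(Add(26286696, Rational(-1, 384271)), Rational(1, 2)) = Pow(Rational(10101214958615, 384271), Rational(1, 2)) = Mul(Rational(1, 384271), Pow(3881603973361944665, Rational(1, 2)))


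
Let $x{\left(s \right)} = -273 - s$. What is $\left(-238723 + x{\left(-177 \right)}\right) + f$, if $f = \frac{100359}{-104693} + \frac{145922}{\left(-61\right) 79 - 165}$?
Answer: $- \frac{8902080156795}{37270708} \approx -2.3885 \cdot 10^{5}$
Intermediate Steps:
$f = - \frac{1126942943}{37270708}$ ($f = 100359 \left(- \frac{1}{104693}\right) + \frac{145922}{-4819 - 165} = - \frac{100359}{104693} + \frac{145922}{-4984} = - \frac{100359}{104693} + 145922 \left(- \frac{1}{4984}\right) = - \frac{100359}{104693} - \frac{10423}{356} = - \frac{1126942943}{37270708} \approx -30.237$)
$\left(-238723 + x{\left(-177 \right)}\right) + f = \left(-238723 - 96\right) - \frac{1126942943}{37270708} = -238819 - \frac{1126942943}{37270708} = - \frac{8902080156795}{37270708}$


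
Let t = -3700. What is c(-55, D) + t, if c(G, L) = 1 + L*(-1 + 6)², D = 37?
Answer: -2774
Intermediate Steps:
c(G, L) = 1 + 25*L (c(G, L) = 1 + L*5² = 1 + L*25 = 1 + 25*L)
c(-55, D) + t = (1 + 25*37) - 3700 = (1 + 925) - 3700 = 926 - 3700 = -2774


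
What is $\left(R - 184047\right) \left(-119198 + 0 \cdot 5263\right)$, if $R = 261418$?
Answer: $-9222468458$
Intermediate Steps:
$\left(R - 184047\right) \left(-119198 + 0 \cdot 5263\right) = \left(261418 - 184047\right) \left(-119198 + 0 \cdot 5263\right) = 77371 \left(-119198 + 0\right) = 77371 \left(-119198\right) = -9222468458$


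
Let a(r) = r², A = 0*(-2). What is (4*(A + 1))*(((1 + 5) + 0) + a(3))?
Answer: 60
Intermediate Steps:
A = 0
(4*(A + 1))*(((1 + 5) + 0) + a(3)) = (4*(0 + 1))*(((1 + 5) + 0) + 3²) = (4*1)*((6 + 0) + 9) = 4*(6 + 9) = 4*15 = 60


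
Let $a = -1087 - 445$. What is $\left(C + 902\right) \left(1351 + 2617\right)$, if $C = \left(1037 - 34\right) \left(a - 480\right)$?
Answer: $-8003987712$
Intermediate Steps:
$a = -1532$ ($a = -1087 - 445 = -1532$)
$C = -2018036$ ($C = \left(1037 - 34\right) \left(-1532 - 480\right) = 1003 \left(-2012\right) = -2018036$)
$\left(C + 902\right) \left(1351 + 2617\right) = \left(-2018036 + 902\right) \left(1351 + 2617\right) = \left(-2017134\right) 3968 = -8003987712$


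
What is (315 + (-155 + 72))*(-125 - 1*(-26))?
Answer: -22968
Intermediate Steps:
(315 + (-155 + 72))*(-125 - 1*(-26)) = (315 - 83)*(-125 + 26) = 232*(-99) = -22968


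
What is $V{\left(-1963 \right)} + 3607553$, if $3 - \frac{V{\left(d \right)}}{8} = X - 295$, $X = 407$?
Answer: $3606681$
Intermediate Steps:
$V{\left(d \right)} = -872$ ($V{\left(d \right)} = 24 - 8 \left(407 - 295\right) = 24 - 896 = -872$)
$V{\left(-1963 \right)} + 3607553 = -872 + 3607553 = 3606681$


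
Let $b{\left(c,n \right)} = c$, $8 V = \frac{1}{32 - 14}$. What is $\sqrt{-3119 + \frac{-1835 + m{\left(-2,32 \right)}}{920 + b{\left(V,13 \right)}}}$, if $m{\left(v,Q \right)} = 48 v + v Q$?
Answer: $\frac{i \sqrt{54780299852639}}{132481} \approx 55.867 i$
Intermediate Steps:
$m{\left(v,Q \right)} = 48 v + Q v$
$V = \frac{1}{144}$ ($V = \frac{1}{8 \left(32 - 14\right)} = \frac{1}{8 \cdot 18} = \frac{1}{8} \cdot \frac{1}{18} = \frac{1}{144} \approx 0.0069444$)
$\sqrt{-3119 + \frac{-1835 + m{\left(-2,32 \right)}}{920 + b{\left(V,13 \right)}}} = \sqrt{-3119 + \frac{-1835 - 2 \left(48 + 32\right)}{920 + \frac{1}{144}}} = \sqrt{-3119 + \frac{-1835 - 160}{\frac{132481}{144}}} = \sqrt{-3119 + \left(-1835 - 160\right) \frac{144}{132481}} = \sqrt{-3119 - \frac{287280}{132481}} = \sqrt{- \frac{413495519}{132481}} = \frac{i \sqrt{54780299852639}}{132481}$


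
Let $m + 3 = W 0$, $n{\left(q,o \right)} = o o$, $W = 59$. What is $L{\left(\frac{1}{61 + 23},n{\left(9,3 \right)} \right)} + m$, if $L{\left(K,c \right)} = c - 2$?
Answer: $4$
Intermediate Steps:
$n{\left(q,o \right)} = o^{2}$
$m = -3$ ($m = -3 + 59 \cdot 0 = -3 + 0 = -3$)
$L{\left(K,c \right)} = -2 + c$ ($L{\left(K,c \right)} = c - 2 = -2 + c$)
$L{\left(\frac{1}{61 + 23},n{\left(9,3 \right)} \right)} + m = \left(-2 + 3^{2}\right) - 3 = \left(-2 + 9\right) - 3 = 7 - 3 = 4$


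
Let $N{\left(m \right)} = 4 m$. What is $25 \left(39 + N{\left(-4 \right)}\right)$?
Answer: $575$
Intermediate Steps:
$25 \left(39 + N{\left(-4 \right)}\right) = 25 \left(39 + 4 \left(-4\right)\right) = 25 \left(39 - 16\right) = 25 \cdot 23 = 575$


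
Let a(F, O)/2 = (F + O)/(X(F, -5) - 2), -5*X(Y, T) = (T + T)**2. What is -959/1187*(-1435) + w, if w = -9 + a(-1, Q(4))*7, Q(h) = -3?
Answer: 15053538/13057 ≈ 1152.9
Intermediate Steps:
X(Y, T) = -4*T**2/5 (X(Y, T) = -(T + T)**2/5 = -4*T**2/5)
a(F, O) = -F/11 - O/11 (a(F, O) = 2*((F + O)/(-4/5*(-5)**2 - 2)) = 2*((F + O)/(-4/5*25 - 2)) = 2*((F + O)/(-20 - 2)) = 2*((F + O)/(-22)) = 2*((F + O)*(-1/22)) = 2*(-F/22 - O/22) = -F/11 - O/11)
w = -71/11 (w = -9 + (-1/11*(-1) - 1/11*(-3))*7 = -9 + (1/11 + 3/11)*7 = -9 + (4/11)*7 = -9 + 28/11 = -71/11 ≈ -6.4545)
-959/1187*(-1435) + w = -959/1187*(-1435) - 71/11 = 1376165/1187 - 71/11 = 15053538/13057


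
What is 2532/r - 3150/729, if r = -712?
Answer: -113573/14418 ≈ -7.8772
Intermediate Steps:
2532/r - 3150/729 = 2532/(-712) - 3150/729 = 2532*(-1/712) - 3150*1/729 = -633/178 - 350/81 = -113573/14418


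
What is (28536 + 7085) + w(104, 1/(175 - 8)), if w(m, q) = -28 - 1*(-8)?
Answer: 35601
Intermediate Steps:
w(m, q) = -20 (w(m, q) = -28 + 8 = -20)
(28536 + 7085) + w(104, 1/(175 - 8)) = (28536 + 7085) - 20 = 35621 - 20 = 35601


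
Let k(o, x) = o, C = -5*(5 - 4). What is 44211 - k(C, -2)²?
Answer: 44186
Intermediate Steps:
C = -5 (C = -5*1 = -5)
44211 - k(C, -2)² = 44211 - 1*(-5)² = 44211 - 1*25 = 44211 - 25 = 44186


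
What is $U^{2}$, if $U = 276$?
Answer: $76176$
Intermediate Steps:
$U^{2} = 276^{2} = 76176$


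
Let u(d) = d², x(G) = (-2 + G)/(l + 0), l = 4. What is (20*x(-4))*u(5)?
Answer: -750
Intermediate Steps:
x(G) = -½ + G/4 (x(G) = (-2 + G)/(4 + 0) = (-2 + G)/4 = (-2 + G)*(¼) = -½ + G/4)
(20*x(-4))*u(5) = (20*(-½ + (¼)*(-4)))*5² = (20*(-½ - 1))*25 = (20*(-3/2))*25 = -30*25 = -750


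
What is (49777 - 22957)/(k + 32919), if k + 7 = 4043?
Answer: 5364/7391 ≈ 0.72575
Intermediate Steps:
k = 4036 (k = -7 + 4043 = 4036)
(49777 - 22957)/(k + 32919) = (49777 - 22957)/(4036 + 32919) = 26820/36955 = 26820*(1/36955) = 5364/7391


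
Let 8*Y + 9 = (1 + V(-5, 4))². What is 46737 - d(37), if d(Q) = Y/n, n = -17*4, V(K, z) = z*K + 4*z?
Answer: 46737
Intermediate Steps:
V(K, z) = 4*z + K*z (V(K, z) = K*z + 4*z = 4*z + K*z)
Y = 0 (Y = -9/8 + (1 + 4*(4 - 5))²/8 = -9/8 + (1 + 4*(-1))²/8 = -9/8 + (1 - 4)²/8 = -9/8 + (⅛)*(-3)² = -9/8 + (⅛)*9 = -9/8 + 9/8 = 0)
n = -68
d(Q) = 0 (d(Q) = 0/(-68) = 0*(-1/68) = 0)
46737 - d(37) = 46737 - 1*0 = 46737 + 0 = 46737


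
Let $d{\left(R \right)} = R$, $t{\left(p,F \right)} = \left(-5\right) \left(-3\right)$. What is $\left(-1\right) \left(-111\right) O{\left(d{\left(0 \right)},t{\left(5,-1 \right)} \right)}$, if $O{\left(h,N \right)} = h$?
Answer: $0$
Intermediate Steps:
$t{\left(p,F \right)} = 15$
$\left(-1\right) \left(-111\right) O{\left(d{\left(0 \right)},t{\left(5,-1 \right)} \right)} = \left(-1\right) \left(-111\right) 0 = 111 \cdot 0 = 0$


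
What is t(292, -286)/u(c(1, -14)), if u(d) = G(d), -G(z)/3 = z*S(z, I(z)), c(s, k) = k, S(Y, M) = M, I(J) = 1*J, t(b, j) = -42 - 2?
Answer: 11/147 ≈ 0.074830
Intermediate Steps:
t(b, j) = -44
I(J) = J
G(z) = -3*z² (G(z) = -3*z*z = -3*z²)
u(d) = -3*d²
t(292, -286)/u(c(1, -14)) = -44/((-3*(-14)²)) = -44/((-3*196)) = -44/(-588) = -44*(-1/588) = 11/147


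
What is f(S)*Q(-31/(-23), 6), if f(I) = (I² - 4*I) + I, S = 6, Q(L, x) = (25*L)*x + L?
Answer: 84258/23 ≈ 3663.4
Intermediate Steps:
Q(L, x) = L + 25*L*x (Q(L, x) = 25*L*x + L = L + 25*L*x)
f(I) = I² - 3*I
f(S)*Q(-31/(-23), 6) = (6*(-3 + 6))*((-31/(-23))*(1 + 25*6)) = (6*3)*((-31*(-1/23))*(1 + 150)) = 18*((31/23)*151) = 18*(4681/23) = 84258/23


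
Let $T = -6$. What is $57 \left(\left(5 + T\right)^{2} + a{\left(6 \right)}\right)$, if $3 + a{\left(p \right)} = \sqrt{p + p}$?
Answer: $-114 + 114 \sqrt{3} \approx 83.454$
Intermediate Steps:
$a{\left(p \right)} = -3 + \sqrt{2} \sqrt{p}$ ($a{\left(p \right)} = -3 + \sqrt{p + p} = -3 + \sqrt{2 p} = -3 + \sqrt{2} \sqrt{p}$)
$57 \left(\left(5 + T\right)^{2} + a{\left(6 \right)}\right) = 57 \left(\left(5 - 6\right)^{2} - \left(3 - \sqrt{2} \sqrt{6}\right)\right) = 57 \left(\left(-1\right)^{2} - \left(3 - 2 \sqrt{3}\right)\right) = 57 \left(1 - \left(3 - 2 \sqrt{3}\right)\right) = 57 \left(-2 + 2 \sqrt{3}\right) = -114 + 114 \sqrt{3}$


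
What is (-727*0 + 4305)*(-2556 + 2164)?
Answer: -1687560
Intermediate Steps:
(-727*0 + 4305)*(-2556 + 2164) = (0 + 4305)*(-392) = 4305*(-392) = -1687560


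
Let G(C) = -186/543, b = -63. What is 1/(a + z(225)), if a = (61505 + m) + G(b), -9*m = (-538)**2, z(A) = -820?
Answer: 1629/46465943 ≈ 3.5058e-5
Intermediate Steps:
m = -289444/9 (m = -1/9*(-538)**2 = -1/9*289444 = -289444/9 ≈ -32160.)
G(C) = -62/181 (G(C) = -186*1/543 = -62/181)
a = 47801723/1629 (a = (61505 - 289444/9) - 62/181 = 264101/9 - 62/181 = 47801723/1629 ≈ 29344.)
1/(a + z(225)) = 1/(47801723/1629 - 820) = 1/(46465943/1629) = 1629/46465943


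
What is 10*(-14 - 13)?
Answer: -270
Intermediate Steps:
10*(-14 - 13) = 10*(-27) = -270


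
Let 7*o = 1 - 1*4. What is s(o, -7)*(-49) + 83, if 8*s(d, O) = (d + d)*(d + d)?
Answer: 157/2 ≈ 78.500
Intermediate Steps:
o = -3/7 (o = (1 - 1*4)/7 = (1 - 4)/7 = (1/7)*(-3) = -3/7 ≈ -0.42857)
s(d, O) = d**2/2 (s(d, O) = ((d + d)*(d + d))/8 = ((2*d)*(2*d))/8 = (4*d**2)/8 = d**2/2)
s(o, -7)*(-49) + 83 = ((-3/7)**2/2)*(-49) + 83 = ((1/2)*(9/49))*(-49) + 83 = (9/98)*(-49) + 83 = -9/2 + 83 = 157/2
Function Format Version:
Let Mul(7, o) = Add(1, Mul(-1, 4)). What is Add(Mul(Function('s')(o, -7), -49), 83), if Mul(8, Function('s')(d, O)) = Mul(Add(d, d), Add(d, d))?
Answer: Rational(157, 2) ≈ 78.500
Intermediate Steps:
o = Rational(-3, 7) (o = Mul(Rational(1, 7), Add(1, Mul(-1, 4))) = Mul(Rational(1, 7), Add(1, -4)) = Mul(Rational(1, 7), -3) = Rational(-3, 7) ≈ -0.42857)
Function('s')(d, O) = Mul(Rational(1, 2), Pow(d, 2)) (Function('s')(d, O) = Mul(Rational(1, 8), Mul(Add(d, d), Add(d, d))) = Mul(Rational(1, 8), Mul(Mul(2, d), Mul(2, d))) = Mul(Rational(1, 8), Mul(4, Pow(d, 2))) = Mul(Rational(1, 2), Pow(d, 2)))
Add(Mul(Function('s')(o, -7), -49), 83) = Add(Mul(Mul(Rational(1, 2), Pow(Rational(-3, 7), 2)), -49), 83) = Add(Mul(Mul(Rational(1, 2), Rational(9, 49)), -49), 83) = Add(Mul(Rational(9, 98), -49), 83) = Add(Rational(-9, 2), 83) = Rational(157, 2)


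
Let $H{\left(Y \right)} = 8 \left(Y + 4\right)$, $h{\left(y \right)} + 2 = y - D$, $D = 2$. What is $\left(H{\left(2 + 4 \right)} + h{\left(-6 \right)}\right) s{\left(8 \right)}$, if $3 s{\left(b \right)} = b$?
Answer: $\frac{560}{3} \approx 186.67$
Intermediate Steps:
$h{\left(y \right)} = -4 + y$ ($h{\left(y \right)} = -2 + \left(y - 2\right) = -2 + \left(-2 + y\right) = -4 + y$)
$s{\left(b \right)} = \frac{b}{3}$
$H{\left(Y \right)} = 32 + 8 Y$ ($H{\left(Y \right)} = 8 \left(4 + Y\right) = 32 + 8 Y$)
$\left(H{\left(2 + 4 \right)} + h{\left(-6 \right)}\right) s{\left(8 \right)} = \left(\left(32 + 8 \left(2 + 4\right)\right) - 10\right) \frac{1}{3} \cdot 8 = \left(\left(32 + 8 \cdot 6\right) - 10\right) \frac{8}{3} = \left(\left(32 + 48\right) - 10\right) \frac{8}{3} = \left(80 - 10\right) \frac{8}{3} = 70 \cdot \frac{8}{3} = \frac{560}{3}$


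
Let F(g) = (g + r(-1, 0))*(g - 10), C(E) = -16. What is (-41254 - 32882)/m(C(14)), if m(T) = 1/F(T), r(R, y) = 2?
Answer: -26985504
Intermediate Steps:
F(g) = (-10 + g)*(2 + g) (F(g) = (g + 2)*(g - 10) = (2 + g)*(-10 + g) = (-10 + g)*(2 + g))
m(T) = 1/(-20 + T² - 8*T)
(-41254 - 32882)/m(C(14)) = (-41254 - 32882)/(1/(-20 + (-16)² - 8*(-16))) = -74136/(1/(-20 + 256 + 128)) = -74136/(1/364) = -74136/1/364 = -74136*364 = -26985504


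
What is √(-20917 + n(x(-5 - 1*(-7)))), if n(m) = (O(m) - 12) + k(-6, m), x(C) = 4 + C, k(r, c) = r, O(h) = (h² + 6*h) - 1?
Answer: 8*I*√326 ≈ 144.44*I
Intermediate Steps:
O(h) = -1 + h² + 6*h
n(m) = -19 + m² + 6*m (n(m) = ((-1 + m² + 6*m) - 12) - 6 = (-13 + m² + 6*m) - 6 = -19 + m² + 6*m)
√(-20917 + n(x(-5 - 1*(-7)))) = √(-20917 + (-19 + (4 + (-5 - 1*(-7)))² + 6*(4 + (-5 - 1*(-7))))) = √(-20917 + (-19 + (4 + (-5 + 7))² + 6*(4 + (-5 + 7)))) = √(-20917 + (-19 + (4 + 2)² + 6*(4 + 2))) = √(-20917 + (-19 + 6² + 6*6)) = √(-20917 + (-19 + 36 + 36)) = √(-20917 + 53) = √(-20864) = 8*I*√326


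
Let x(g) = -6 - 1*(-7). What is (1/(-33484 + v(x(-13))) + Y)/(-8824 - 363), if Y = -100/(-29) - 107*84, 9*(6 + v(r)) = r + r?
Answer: 78532457477/80302023584 ≈ 0.97796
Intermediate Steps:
x(g) = 1 (x(g) = -6 + 7 = 1)
v(r) = -6 + 2*r/9 (v(r) = -6 + (r + r)/9 = -6 + (2*r)/9 = -6 + 2*r/9)
Y = -260552/29 (Y = -100*(-1/29) - 8988 = 100/29 - 8988 = -260552/29 ≈ -8984.5)
(1/(-33484 + v(x(-13))) + Y)/(-8824 - 363) = (1/(-33484 + (-6 + (2/9)*1)) - 260552/29)/(-8824 - 363) = (1/(-33484 + (-6 + 2/9)) - 260552/29)/(-9187) = (1/(-33484 - 52/9) - 260552/29)*(-1/9187) = (1/(-301408/9) - 260552/29)*(-1/9187) = (-9/301408 - 260552/29)*(-1/9187) = -78532457477/8740832*(-1/9187) = 78532457477/80302023584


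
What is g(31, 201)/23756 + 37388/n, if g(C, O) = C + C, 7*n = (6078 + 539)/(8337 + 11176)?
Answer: 4666102650427/6045902 ≈ 7.7178e+5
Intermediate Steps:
n = 509/10507 (n = ((6078 + 539)/(8337 + 11176))/7 = (6617/19513)/7 = (6617*(1/19513))/7 = (1/7)*(509/1501) = 509/10507 ≈ 0.048444)
g(C, O) = 2*C
g(31, 201)/23756 + 37388/n = (2*31)/23756 + 37388/(509/10507) = 62*(1/23756) + 37388*(10507/509) = 31/11878 + 392835716/509 = 4666102650427/6045902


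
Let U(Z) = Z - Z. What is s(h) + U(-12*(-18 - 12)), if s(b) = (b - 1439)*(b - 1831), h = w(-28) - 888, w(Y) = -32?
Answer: 6489609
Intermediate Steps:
U(Z) = 0
h = -920 (h = -32 - 888 = -920)
s(b) = (-1831 + b)*(-1439 + b) (s(b) = (-1439 + b)*(-1831 + b) = (-1831 + b)*(-1439 + b))
s(h) + U(-12*(-18 - 12)) = (2634809 + (-920)**2 - 3270*(-920)) + 0 = (2634809 + 846400 + 3008400) + 0 = 6489609 + 0 = 6489609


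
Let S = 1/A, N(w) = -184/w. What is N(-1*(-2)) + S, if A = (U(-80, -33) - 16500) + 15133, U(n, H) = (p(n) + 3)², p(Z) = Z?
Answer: -419703/4562 ≈ -92.000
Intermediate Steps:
U(n, H) = (3 + n)² (U(n, H) = (n + 3)² = (3 + n)²)
A = 4562 (A = ((3 - 80)² - 16500) + 15133 = ((-77)² - 16500) + 15133 = (5929 - 16500) + 15133 = -10571 + 15133 = 4562)
S = 1/4562 ≈ 0.00021920
N(-1*(-2)) + S = -184/((-1*(-2))) + 1/4562 = -184/2 + 1/4562 = -184*½ + 1/4562 = -92 + 1/4562 = -419703/4562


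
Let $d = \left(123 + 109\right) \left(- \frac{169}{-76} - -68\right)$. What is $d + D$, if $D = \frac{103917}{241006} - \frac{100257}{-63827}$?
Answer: $\frac{4762235256706371}{292271109278} \approx 16294.0$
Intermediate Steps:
$d = \frac{309546}{19}$ ($d = 232 \left(\left(-169\right) \left(- \frac{1}{76}\right) + 68\right) = 232 \left(\frac{169}{76} + 68\right) = 232 \cdot \frac{5337}{76} = \frac{309546}{19} \approx 16292.0$)
$D = \frac{30795248901}{15382689962}$ ($D = 103917 \cdot \frac{1}{241006} - - \frac{100257}{63827} = \frac{103917}{241006} + \frac{100257}{63827} = \frac{30795248901}{15382689962} \approx 2.0019$)
$d + D = \frac{309546}{19} + \frac{30795248901}{15382689962} = \frac{4762235256706371}{292271109278}$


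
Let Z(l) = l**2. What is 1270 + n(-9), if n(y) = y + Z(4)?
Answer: 1277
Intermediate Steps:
n(y) = 16 + y (n(y) = y + 4**2 = y + 16 = 16 + y)
1270 + n(-9) = 1270 + (16 - 9) = 1270 + 7 = 1277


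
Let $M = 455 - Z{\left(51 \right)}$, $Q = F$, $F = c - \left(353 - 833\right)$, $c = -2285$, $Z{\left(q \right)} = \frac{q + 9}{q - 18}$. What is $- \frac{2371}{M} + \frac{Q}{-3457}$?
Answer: $- \frac{81164092}{17233145} \approx -4.7098$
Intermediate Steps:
$Z{\left(q \right)} = \frac{9 + q}{-18 + q}$
$F = -1805$ ($F = -2285 - \left(353 - 833\right) = -2285 - -480 = -2285 + 480 = -1805$)
$Q = -1805$
$M = \frac{4985}{11}$ ($M = 455 - \frac{9 + 51}{-18 + 51} = 455 - \frac{1}{33} \cdot 60 = 455 - \frac{20}{11} = \frac{4985}{11} \approx 453.18$)
$- \frac{2371}{M} + \frac{Q}{-3457} = - \frac{2371}{\frac{4985}{11}} - \frac{1805}{-3457} = \left(-2371\right) \frac{11}{4985} - - \frac{1805}{3457} = - \frac{26081}{4985} + \frac{1805}{3457} = - \frac{81164092}{17233145}$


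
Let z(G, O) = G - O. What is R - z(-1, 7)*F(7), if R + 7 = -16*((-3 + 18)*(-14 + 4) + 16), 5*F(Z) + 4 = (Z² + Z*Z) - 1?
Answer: 11429/5 ≈ 2285.8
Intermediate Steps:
F(Z) = -1 + 2*Z²/5 (F(Z) = -⅘ + ((Z² + Z*Z) - 1)/5 = -⅘ + ((Z² + Z²) - 1)/5 = -⅘ + (2*Z² - 1)/5 = -⅘ + (-1 + 2*Z²)/5 = -⅘ + (-⅕ + 2*Z²/5) = -1 + 2*Z²/5)
R = 2137 (R = -7 - 16*((-3 + 18)*(-14 + 4) + 16) = -7 - 16*(15*(-10) + 16) = -7 - 16*(-150 + 16) = -7 - 16*(-134) = -7 + 2144 = 2137)
R - z(-1, 7)*F(7) = 2137 - (-1 - 1*7)*(-1 + (⅖)*7²) = 2137 - (-1 - 7)*(-1 + (⅖)*49) = 2137 - (-8)*(-1 + 98/5) = 2137 - (-8)*93/5 = 2137 - 1*(-744/5) = 2137 + 744/5 = 11429/5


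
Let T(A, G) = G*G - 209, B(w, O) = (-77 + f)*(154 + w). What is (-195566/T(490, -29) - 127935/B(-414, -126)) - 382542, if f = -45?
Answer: -191877974603/501176 ≈ -3.8286e+5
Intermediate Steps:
B(w, O) = -18788 - 122*w (B(w, O) = (-77 - 45)*(154 + w) = -122*(154 + w) = -18788 - 122*w)
T(A, G) = -209 + G² (T(A, G) = G² - 209 = -209 + G²)
(-195566/T(490, -29) - 127935/B(-414, -126)) - 382542 = (-195566/(-209 + (-29)²) - 127935/(-18788 - 122*(-414))) - 382542 = (-195566/(-209 + 841) - 127935/(-18788 + 50508)) - 382542 = (-195566/632 - 127935/31720) - 382542 = (-195566*1/632 - 127935*1/31720) - 382542 = (-97783/316 - 25587/6344) - 382542 = -157105211/501176 - 382542 = -191877974603/501176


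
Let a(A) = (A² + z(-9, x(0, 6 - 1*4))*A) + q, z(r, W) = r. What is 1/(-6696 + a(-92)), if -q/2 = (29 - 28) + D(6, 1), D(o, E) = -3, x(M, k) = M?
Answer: 1/2600 ≈ 0.00038462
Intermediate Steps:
q = 4 (q = -2*((29 - 28) - 3) = -2*(1 - 3) = -2*(-2) = 4)
a(A) = 4 + A² - 9*A (a(A) = (A² - 9*A) + 4 = 4 + A² - 9*A)
1/(-6696 + a(-92)) = 1/(-6696 + (4 + (-92)² - 9*(-92))) = 1/(-6696 + (4 + 8464 + 828)) = 1/(-6696 + 9296) = 1/2600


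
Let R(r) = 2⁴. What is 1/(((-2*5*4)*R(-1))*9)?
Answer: -1/5760 ≈ -0.00017361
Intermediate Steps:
R(r) = 16
1/(((-2*5*4)*R(-1))*9) = 1/(((-2*5*4)*16)*9) = 1/((-10*4*16)*9) = 1/(-40*16*9) = 1/(-640*9) = 1/(-5760) = -1/5760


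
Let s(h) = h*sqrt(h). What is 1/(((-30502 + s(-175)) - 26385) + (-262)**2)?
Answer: I/(875*sqrt(7) + 11757*I) ≈ 8.1881e-5 + 1.6123e-5*I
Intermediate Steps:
s(h) = h**(3/2)
1/(((-30502 + s(-175)) - 26385) + (-262)**2) = 1/(((-30502 + (-175)**(3/2)) - 26385) + (-262)**2) = 1/(((-30502 - 875*I*sqrt(7)) - 26385) + 68644) = 1/((-56887 - 875*I*sqrt(7)) + 68644) = 1/(11757 - 875*I*sqrt(7))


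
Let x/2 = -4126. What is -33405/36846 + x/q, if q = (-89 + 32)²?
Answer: -45842893/13301406 ≈ -3.4465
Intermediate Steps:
x = -8252 (x = 2*(-4126) = -8252)
q = 3249 (q = (-57)² = 3249)
-33405/36846 + x/q = -33405/36846 - 8252/3249 = -33405*1/36846 - 8252*1/3249 = -11135/12282 - 8252/3249 = -45842893/13301406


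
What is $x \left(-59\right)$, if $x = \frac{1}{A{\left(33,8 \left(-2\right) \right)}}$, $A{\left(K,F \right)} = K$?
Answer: $- \frac{59}{33} \approx -1.7879$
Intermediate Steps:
$x = \frac{1}{33} \approx 0.030303$
$x \left(-59\right) = \frac{1}{33} \left(-59\right) = - \frac{59}{33}$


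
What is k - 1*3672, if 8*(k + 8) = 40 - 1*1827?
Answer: -31227/8 ≈ -3903.4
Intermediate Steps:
k = -1851/8 (k = -8 + (40 - 1*1827)/8 = -8 + (40 - 1827)/8 = -8 + (1/8)*(-1787) = -8 - 1787/8 = -1851/8 ≈ -231.38)
k - 1*3672 = -1851/8 - 1*3672 = -1851/8 - 3672 = -31227/8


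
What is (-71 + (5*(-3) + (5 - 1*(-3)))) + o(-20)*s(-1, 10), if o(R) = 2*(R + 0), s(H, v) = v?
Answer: -478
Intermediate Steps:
o(R) = 2*R
(-71 + (5*(-3) + (5 - 1*(-3)))) + o(-20)*s(-1, 10) = (-71 + (5*(-3) + (5 - 1*(-3)))) + (2*(-20))*10 = (-71 + (-15 + (5 + 3))) - 40*10 = (-71 + (-15 + 8)) - 400 = (-71 - 7) - 400 = -78 - 400 = -478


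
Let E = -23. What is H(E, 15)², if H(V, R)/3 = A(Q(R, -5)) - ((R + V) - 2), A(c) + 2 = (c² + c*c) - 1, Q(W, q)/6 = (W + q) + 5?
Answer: 2364001641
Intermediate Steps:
Q(W, q) = 30 + 6*W + 6*q (Q(W, q) = 6*((W + q) + 5) = 6*(5 + W + q) = 30 + 6*W + 6*q)
A(c) = -3 + 2*c² (A(c) = -2 + ((c² + c*c) - 1) = -2 + ((c² + c²) - 1) = -2 + (2*c² - 1) = -2 + (-1 + 2*c²) = -3 + 2*c²)
H(V, R) = -3 - 3*R - 3*V + 216*R² (H(V, R) = 3*((-3 + 2*(30 + 6*R + 6*(-5))²) - ((R + V) - 2)) = 3*((-3 + 2*(30 + 6*R - 30)²) - (-2 + R + V)) = 3*((-3 + 2*(6*R)²) + (2 - R - V)) = 3*((-3 + 2*(36*R²)) + (2 - R - V)) = 3*((-3 + 72*R²) + (2 - R - V)) = 3*(-1 - R - V + 72*R²) = -3 - 3*R - 3*V + 216*R²)
H(E, 15)² = (-3 - 3*15 - 3*(-23) + 216*15²)² = (-3 - 45 + 69 + 216*225)² = (-3 - 45 + 69 + 48600)² = 48621² = 2364001641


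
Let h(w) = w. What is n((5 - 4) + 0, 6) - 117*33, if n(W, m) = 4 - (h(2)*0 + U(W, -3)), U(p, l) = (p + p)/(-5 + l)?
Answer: -15427/4 ≈ -3856.8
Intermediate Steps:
U(p, l) = 2*p/(-5 + l) (U(p, l) = (2*p)/(-5 + l) = 2*p/(-5 + l))
n(W, m) = 4 + W/4 (n(W, m) = 4 - (2*0 + 2*W/(-5 - 3)) = 4 - (0 + 2*W/(-8)) = 4 - (0 + 2*W*(-⅛)) = 4 - (0 - W/4) = 4 - (-1)*W/4 = 4 + W/4)
n((5 - 4) + 0, 6) - 117*33 = (4 + ((5 - 4) + 0)/4) - 117*33 = (4 + (1 + 0)/4) - 3861 = (4 + (¼)*1) - 3861 = (4 + ¼) - 3861 = 17/4 - 3861 = -15427/4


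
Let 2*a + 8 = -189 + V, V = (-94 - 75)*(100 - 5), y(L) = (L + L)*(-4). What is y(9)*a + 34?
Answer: 585106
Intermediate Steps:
y(L) = -8*L (y(L) = (2*L)*(-4) = -8*L)
V = -16055 (V = -169*95 = -16055)
a = -8126 (a = -4 + (-189 - 16055)/2 = -4 + (½)*(-16244) = -4 - 8122 = -8126)
y(9)*a + 34 = -8*9*(-8126) + 34 = -72*(-8126) + 34 = 585072 + 34 = 585106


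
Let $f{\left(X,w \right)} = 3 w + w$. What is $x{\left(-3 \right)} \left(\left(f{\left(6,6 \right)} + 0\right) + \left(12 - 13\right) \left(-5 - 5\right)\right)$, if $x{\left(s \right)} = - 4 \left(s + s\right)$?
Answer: $816$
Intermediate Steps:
$x{\left(s \right)} = - 8 s$ ($x{\left(s \right)} = - 4 \cdot 2 s = - 8 s$)
$f{\left(X,w \right)} = 4 w$
$x{\left(-3 \right)} \left(\left(f{\left(6,6 \right)} + 0\right) + \left(12 - 13\right) \left(-5 - 5\right)\right) = \left(-8\right) \left(-3\right) \left(\left(4 \cdot 6 + 0\right) + \left(12 - 13\right) \left(-5 - 5\right)\right) = 24 \left(\left(24 + 0\right) - -10\right) = 24 \left(24 + 10\right) = 24 \cdot 34 = 816$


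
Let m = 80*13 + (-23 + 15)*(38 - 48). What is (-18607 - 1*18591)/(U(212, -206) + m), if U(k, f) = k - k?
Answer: -2657/80 ≈ -33.213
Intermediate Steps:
U(k, f) = 0
m = 1120 (m = 1040 - 8*(-10) = 1040 + 80 = 1120)
(-18607 - 1*18591)/(U(212, -206) + m) = (-18607 - 1*18591)/(0 + 1120) = (-18607 - 18591)/1120 = -37198*1/1120 = -2657/80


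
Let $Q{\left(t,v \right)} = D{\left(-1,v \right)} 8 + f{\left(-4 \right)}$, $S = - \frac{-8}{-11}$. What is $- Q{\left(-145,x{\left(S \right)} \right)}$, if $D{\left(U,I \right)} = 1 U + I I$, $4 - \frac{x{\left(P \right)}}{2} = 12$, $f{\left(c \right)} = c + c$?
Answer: $-2032$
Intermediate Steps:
$S = - \frac{8}{11}$ ($S = - \frac{\left(-8\right) \left(-1\right)}{11} = \left(-1\right) \frac{8}{11} = - \frac{8}{11} \approx -0.72727$)
$f{\left(c \right)} = 2 c$
$x{\left(P \right)} = -16$ ($x{\left(P \right)} = 8 - 24 = -16$)
$D{\left(U,I \right)} = U + I^{2}$
$Q{\left(t,v \right)} = -16 + 8 v^{2}$ ($Q{\left(t,v \right)} = \left(-1 + v^{2}\right) 8 + 2 \left(-4\right) = \left(-8 + 8 v^{2}\right) - 8 = -16 + 8 v^{2}$)
$- Q{\left(-145,x{\left(S \right)} \right)} = - (-16 + 8 \left(-16\right)^{2}) = - (-16 + 8 \cdot 256) = - (-16 + 2048) = \left(-1\right) 2032 = -2032$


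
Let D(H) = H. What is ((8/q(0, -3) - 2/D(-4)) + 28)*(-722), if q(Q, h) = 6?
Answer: -64619/3 ≈ -21540.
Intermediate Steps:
((8/q(0, -3) - 2/D(-4)) + 28)*(-722) = ((8/6 - 2/(-4)) + 28)*(-722) = ((8*(1/6) - 2*(-1/4)) + 28)*(-722) = ((4/3 + 1/2) + 28)*(-722) = (11/6 + 28)*(-722) = (179/6)*(-722) = -64619/3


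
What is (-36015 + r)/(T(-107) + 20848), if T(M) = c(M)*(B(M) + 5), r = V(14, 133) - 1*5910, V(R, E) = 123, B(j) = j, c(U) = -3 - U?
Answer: -20901/5120 ≈ -4.0822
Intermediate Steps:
r = -5787 (r = 123 - 1*5910 = 123 - 5910 = -5787)
T(M) = (-3 - M)*(5 + M) (T(M) = (-3 - M)*(M + 5) = (-3 - M)*(5 + M))
(-36015 + r)/(T(-107) + 20848) = (-36015 - 5787)/(-(3 - 107)*(5 - 107) + 20848) = -41802/(-1*(-104)*(-102) + 20848) = -41802/(-10608 + 20848) = -41802/10240 = -41802*1/10240 = -20901/5120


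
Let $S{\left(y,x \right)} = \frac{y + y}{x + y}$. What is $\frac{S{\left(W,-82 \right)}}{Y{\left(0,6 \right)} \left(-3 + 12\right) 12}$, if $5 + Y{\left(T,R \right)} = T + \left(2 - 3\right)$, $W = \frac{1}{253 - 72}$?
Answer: $\frac{1}{4808484} \approx 2.0797 \cdot 10^{-7}$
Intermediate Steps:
$W = \frac{1}{181} \approx 0.0055249$
$Y{\left(T,R \right)} = -6 + T$ ($Y{\left(T,R \right)} = -5 + \left(T + \left(2 - 3\right)\right) = -5 + \left(T - 1\right) = -5 + \left(-1 + T\right) = -6 + T$)
$S{\left(y,x \right)} = \frac{2 y}{x + y}$
$\frac{S{\left(W,-82 \right)}}{Y{\left(0,6 \right)} \left(-3 + 12\right) 12} = \frac{2 \cdot \frac{1}{181} \frac{1}{-82 + \frac{1}{181}}}{\left(-6 + 0\right) \left(-3 + 12\right) 12} = \frac{2 \cdot \frac{1}{181} \frac{1}{- \frac{14841}{181}}}{\left(-6\right) 9 \cdot 12} = \frac{2 \cdot \frac{1}{181} \left(- \frac{181}{14841}\right)}{\left(-6\right) 108} = - \frac{2}{14841 \left(-648\right)} = \left(- \frac{2}{14841}\right) \left(- \frac{1}{648}\right) = \frac{1}{4808484}$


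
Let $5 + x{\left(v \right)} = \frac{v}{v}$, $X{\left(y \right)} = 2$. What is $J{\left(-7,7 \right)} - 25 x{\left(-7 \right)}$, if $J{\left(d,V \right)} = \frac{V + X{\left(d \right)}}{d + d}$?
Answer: $\frac{1391}{14} \approx 99.357$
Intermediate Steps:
$J{\left(d,V \right)} = \frac{2 + V}{2 d}$ ($J{\left(d,V \right)} = \frac{V + 2}{d + d} = \frac{2 + V}{2 d}$)
$x{\left(v \right)} = -4$ ($x{\left(v \right)} = -5 + \frac{v}{v} = -5 + 1 = -4$)
$J{\left(-7,7 \right)} - 25 x{\left(-7 \right)} = \frac{2 + 7}{2 \left(-7\right)} - -100 = \frac{1}{2} \left(- \frac{1}{7}\right) 9 + 100 = - \frac{9}{14} + 100 = \frac{1391}{14}$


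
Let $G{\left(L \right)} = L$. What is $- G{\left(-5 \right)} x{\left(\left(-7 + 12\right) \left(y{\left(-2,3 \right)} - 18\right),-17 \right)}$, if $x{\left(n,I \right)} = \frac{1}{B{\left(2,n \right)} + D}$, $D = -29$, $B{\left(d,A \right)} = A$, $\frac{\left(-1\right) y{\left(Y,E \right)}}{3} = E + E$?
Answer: $- \frac{5}{209} \approx -0.023923$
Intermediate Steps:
$y{\left(Y,E \right)} = - 6 E$ ($y{\left(Y,E \right)} = - 3 \left(E + E\right) = - 3 \cdot 2 E = - 6 E$)
$x{\left(n,I \right)} = \frac{1}{-29 + n}$ ($x{\left(n,I \right)} = \frac{1}{n - 29} = \frac{1}{-29 + n}$)
$- G{\left(-5 \right)} x{\left(\left(-7 + 12\right) \left(y{\left(-2,3 \right)} - 18\right),-17 \right)} = - \frac{-5}{-29 + \left(-7 + 12\right) \left(\left(-6\right) 3 - 18\right)} = - \frac{-5}{-29 + 5 \left(-18 - 18\right)} = - \frac{-5}{-29 + 5 \left(-36\right)} = - \frac{-5}{-29 - 180} = - \frac{-5}{-209} = - \frac{\left(-5\right) \left(-1\right)}{209} = \left(-1\right) \frac{5}{209} = - \frac{5}{209}$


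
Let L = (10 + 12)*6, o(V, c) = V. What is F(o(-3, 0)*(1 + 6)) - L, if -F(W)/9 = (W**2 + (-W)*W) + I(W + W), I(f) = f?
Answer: 246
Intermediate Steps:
L = 132 (L = 22*6 = 132)
F(W) = -18*W (F(W) = -9*((W**2 + (-W)*W) + (W + W)) = -9*((W**2 - W**2) + 2*W) = -9*(0 + 2*W) = -18*W)
F(o(-3, 0)*(1 + 6)) - L = -(-54)*(1 + 6) - 1*132 = -(-54)*7 - 132 = -18*(-21) - 132 = 378 - 132 = 246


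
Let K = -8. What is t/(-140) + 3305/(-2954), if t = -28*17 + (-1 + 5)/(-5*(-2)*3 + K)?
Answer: 26458/11605 ≈ 2.2799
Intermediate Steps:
t = -5234/11 (t = -28*17 + (-1 + 5)/(-5*(-2)*3 - 8) = -476 + 4/(10*3 - 8) = -476 + 4/(30 - 8) = -476 + 4/22 = -476 + 4*(1/22) = -476 + 2/11 = -5234/11 ≈ -475.82)
t/(-140) + 3305/(-2954) = -5234/11/(-140) + 3305/(-2954) = -5234/11*(-1/140) + 3305*(-1/2954) = 2617/770 - 3305/2954 = 26458/11605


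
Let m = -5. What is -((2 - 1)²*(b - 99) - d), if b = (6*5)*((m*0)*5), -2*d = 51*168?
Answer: -4185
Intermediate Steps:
d = -4284 (d = -51*168/2 = -½*8568 = -4284)
b = 0 (b = (6*5)*(-5*0*5) = 30*(0*5) = 30*0 = 0)
-((2 - 1)²*(b - 99) - d) = -((2 - 1)²*(0 - 99) - 1*(-4284)) = -(1²*(-99) + 4284) = -(1*(-99) + 4284) = -(-99 + 4284) = -1*4185 = -4185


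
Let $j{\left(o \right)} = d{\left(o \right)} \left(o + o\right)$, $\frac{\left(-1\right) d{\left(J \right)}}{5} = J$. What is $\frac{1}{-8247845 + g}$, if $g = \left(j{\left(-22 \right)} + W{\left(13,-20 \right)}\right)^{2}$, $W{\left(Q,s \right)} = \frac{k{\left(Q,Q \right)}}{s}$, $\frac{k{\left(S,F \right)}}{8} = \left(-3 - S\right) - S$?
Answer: $\frac{25}{376640039} \approx 6.6376 \cdot 10^{-8}$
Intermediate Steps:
$d{\left(J \right)} = - 5 J$
$k{\left(S,F \right)} = -24 - 16 S$ ($k{\left(S,F \right)} = 8 \left(\left(-3 - S\right) - S\right) = 8 \left(-3 - 2 S\right) = -24 - 16 S$)
$W{\left(Q,s \right)} = \frac{-24 - 16 Q}{s}$
$j{\left(o \right)} = - 10 o^{2}$ ($j{\left(o \right)} = - 5 o \left(o + o\right) = - 5 o 2 o = - 10 o^{2}$)
$g = \frac{582836164}{25}$ ($g = \left(- 10 \left(-22\right)^{2} + \frac{8 \left(-3 - 26\right)}{-20}\right)^{2} = \left(\left(-10\right) 484 + 8 \left(- \frac{1}{20}\right) \left(-3 - 26\right)\right)^{2} = \left(-4840 + 8 \left(- \frac{1}{20}\right) \left(-29\right)\right)^{2} = \left(-4840 + \frac{58}{5}\right)^{2} = \left(- \frac{24142}{5}\right)^{2} = \frac{582836164}{25} \approx 2.3313 \cdot 10^{7}$)
$\frac{1}{-8247845 + g} = \frac{1}{-8247845 + \frac{582836164}{25}} = \frac{1}{\frac{376640039}{25}} = \frac{25}{376640039}$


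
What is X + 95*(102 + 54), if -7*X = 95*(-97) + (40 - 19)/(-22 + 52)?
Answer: 1129543/70 ≈ 16136.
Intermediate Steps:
X = 92143/70 (X = -(95*(-97) + (40 - 19)/(-22 + 52))/7 = -(-9215 + 21/30)/7 = -(-9215 + 21*(1/30))/7 = -(-9215 + 7/10)/7 = -⅐*(-92143/10) = 92143/70 ≈ 1316.3)
X + 95*(102 + 54) = 92143/70 + 95*(102 + 54) = 92143/70 + 95*156 = 92143/70 + 14820 = 1129543/70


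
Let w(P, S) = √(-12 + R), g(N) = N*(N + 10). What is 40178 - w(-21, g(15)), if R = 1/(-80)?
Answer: 40178 - 31*I*√5/20 ≈ 40178.0 - 3.4659*I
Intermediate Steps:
R = -1/80 ≈ -0.012500
g(N) = N*(10 + N)
w(P, S) = 31*I*√5/20 (w(P, S) = √(-12 - 1/80) = √(-961/80) = 31*I*√5/20)
40178 - w(-21, g(15)) = 40178 - 31*I*√5/20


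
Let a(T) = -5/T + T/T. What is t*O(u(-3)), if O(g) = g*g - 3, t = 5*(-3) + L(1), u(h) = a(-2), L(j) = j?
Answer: -259/2 ≈ -129.50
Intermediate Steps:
a(T) = 1 - 5/T (a(T) = -5/T + 1 = 1 - 5/T)
u(h) = 7/2 (u(h) = (-5 - 2)/(-2) = -½*(-7) = 7/2)
t = -14 (t = 5*(-3) + 1 = -15 + 1 = -14)
O(g) = -3 + g² (O(g) = g² - 3 = -3 + g²)
t*O(u(-3)) = -14*(-3 + (7/2)²) = -14*(-3 + 49/4) = -14*37/4 = -259/2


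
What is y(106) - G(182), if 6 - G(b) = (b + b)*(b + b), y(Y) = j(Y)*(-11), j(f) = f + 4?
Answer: 131280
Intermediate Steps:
j(f) = 4 + f
y(Y) = -44 - 11*Y (y(Y) = (4 + Y)*(-11) = -44 - 11*Y)
G(b) = 6 - 4*b**2 (G(b) = 6 - (b + b)*(b + b) = 6 - 2*b*2*b = 6 - 4*b**2)
y(106) - G(182) = (-44 - 11*106) - (6 - 4*182**2) = (-44 - 1166) - (6 - 4*33124) = -1210 - (6 - 132496) = -1210 - 1*(-132490) = -1210 + 132490 = 131280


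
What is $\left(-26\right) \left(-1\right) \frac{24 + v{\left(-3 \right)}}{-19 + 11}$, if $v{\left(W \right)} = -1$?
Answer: $- \frac{299}{4} \approx -74.75$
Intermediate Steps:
$\left(-26\right) \left(-1\right) \frac{24 + v{\left(-3 \right)}}{-19 + 11} = \left(-26\right) \left(-1\right) \frac{24 - 1}{-19 + 11} = 26 \frac{23}{-8} = 26 \cdot 23 \left(- \frac{1}{8}\right) = 26 \left(- \frac{23}{8}\right) = - \frac{299}{4}$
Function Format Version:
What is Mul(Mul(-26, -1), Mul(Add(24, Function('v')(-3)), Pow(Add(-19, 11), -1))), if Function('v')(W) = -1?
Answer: Rational(-299, 4) ≈ -74.750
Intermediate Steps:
Mul(Mul(-26, -1), Mul(Add(24, Function('v')(-3)), Pow(Add(-19, 11), -1))) = Mul(Mul(-26, -1), Mul(Add(24, -1), Pow(Add(-19, 11), -1))) = Mul(26, Mul(23, Pow(-8, -1))) = Mul(26, Mul(23, Rational(-1, 8))) = Mul(26, Rational(-23, 8)) = Rational(-299, 4)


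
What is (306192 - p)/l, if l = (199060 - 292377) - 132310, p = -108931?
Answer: -415123/225627 ≈ -1.8399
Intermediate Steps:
l = -225627 (l = -93317 - 132310 = -225627)
(306192 - p)/l = (306192 - 1*(-108931))/(-225627) = (306192 + 108931)*(-1/225627) = 415123*(-1/225627) = -415123/225627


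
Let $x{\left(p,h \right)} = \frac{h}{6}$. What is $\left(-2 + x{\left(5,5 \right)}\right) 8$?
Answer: $- \frac{28}{3} \approx -9.3333$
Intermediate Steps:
$x{\left(p,h \right)} = \frac{h}{6}$ ($x{\left(p,h \right)} = h \frac{1}{6} = \frac{h}{6}$)
$\left(-2 + x{\left(5,5 \right)}\right) 8 = \left(-2 + \frac{1}{6} \cdot 5\right) 8 = \left(-2 + \frac{5}{6}\right) 8 = \left(- \frac{7}{6}\right) 8 = - \frac{28}{3}$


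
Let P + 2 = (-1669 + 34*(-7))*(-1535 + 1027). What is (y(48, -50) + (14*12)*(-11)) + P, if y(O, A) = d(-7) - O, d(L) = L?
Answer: 966851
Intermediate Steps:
P = 968754 (P = -2 + (-1669 + 34*(-7))*(-1535 + 1027) = -2 + (-1669 - 238)*(-508) = -2 - 1907*(-508) = -2 + 968756 = 968754)
y(O, A) = -7 - O
(y(48, -50) + (14*12)*(-11)) + P = ((-7 - 1*48) + (14*12)*(-11)) + 968754 = ((-7 - 48) + 168*(-11)) + 968754 = (-55 - 1848) + 968754 = -1903 + 968754 = 966851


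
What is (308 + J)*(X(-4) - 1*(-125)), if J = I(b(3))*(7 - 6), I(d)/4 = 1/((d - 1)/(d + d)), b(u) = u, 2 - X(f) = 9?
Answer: 37760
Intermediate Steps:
X(f) = -7 (X(f) = 2 - 1*9 = 2 - 9 = -7)
I(d) = 8*d/(-1 + d) (I(d) = 4/(((d - 1)/(d + d))) = 4/(((-1 + d)/((2*d)))) = 4/(((-1 + d)*(1/(2*d)))) = 4/(((-1 + d)/(2*d))) = 4*(2*d/(-1 + d)) = 8*d/(-1 + d))
J = 12 (J = (8*3/(-1 + 3))*(7 - 6) = (8*3/2)*1 = (8*3*(1/2))*1 = 12*1 = 12)
(308 + J)*(X(-4) - 1*(-125)) = (308 + 12)*(-7 - 1*(-125)) = 320*(-7 + 125) = 320*118 = 37760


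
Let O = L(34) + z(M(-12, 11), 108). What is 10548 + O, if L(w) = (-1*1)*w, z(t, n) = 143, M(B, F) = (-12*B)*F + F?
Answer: 10657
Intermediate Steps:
M(B, F) = F - 12*B*F (M(B, F) = -12*B*F + F = F - 12*B*F)
L(w) = -w
O = 109 (O = -1*34 + 143 = -34 + 143 = 109)
10548 + O = 10548 + 109 = 10657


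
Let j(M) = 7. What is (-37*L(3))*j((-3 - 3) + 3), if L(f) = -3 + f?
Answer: 0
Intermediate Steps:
(-37*L(3))*j((-3 - 3) + 3) = -37*(-3 + 3)*7 = -37*0*7 = 0*7 = 0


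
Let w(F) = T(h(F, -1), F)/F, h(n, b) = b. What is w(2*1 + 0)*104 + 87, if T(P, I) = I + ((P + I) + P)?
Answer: 191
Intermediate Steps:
T(P, I) = 2*I + 2*P (T(P, I) = I + ((I + P) + P) = I + (I + 2*P) = 2*I + 2*P)
w(F) = (-2 + 2*F)/F (w(F) = (2*F + 2*(-1))/F = (2*F - 2)/F = (-2 + 2*F)/F)
w(2*1 + 0)*104 + 87 = (2 - 2/(2*1 + 0))*104 + 87 = (2 - 2/(2 + 0))*104 + 87 = (2 - 2/2)*104 + 87 = (2 - 2*½)*104 + 87 = (2 - 1)*104 + 87 = 1*104 + 87 = 104 + 87 = 191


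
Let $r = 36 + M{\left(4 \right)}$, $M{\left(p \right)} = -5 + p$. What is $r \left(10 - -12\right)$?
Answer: $770$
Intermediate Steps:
$r = 35$ ($r = 36 + \left(-5 + 4\right) = 36 - 1 = 35$)
$r \left(10 - -12\right) = 35 \left(10 - -12\right) = 35 \left(10 + 12\right) = 35 \cdot 22 = 770$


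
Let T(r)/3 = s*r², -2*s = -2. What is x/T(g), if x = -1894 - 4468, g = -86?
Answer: -3181/11094 ≈ -0.28673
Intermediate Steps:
s = 1 (s = -½*(-2) = 1)
T(r) = 3*r² (T(r) = 3*(1*r²) = 3*r²)
x = -6362
x/T(g) = -6362/(3*(-86)²) = -6362/(3*7396) = -6362/22188 = -6362*1/22188 = -3181/11094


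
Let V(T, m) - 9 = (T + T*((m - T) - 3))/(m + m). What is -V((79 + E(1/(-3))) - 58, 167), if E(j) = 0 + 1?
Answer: -3076/167 ≈ -18.419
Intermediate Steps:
E(j) = 1
V(T, m) = 9 + (T + T*(-3 + m - T))/(2*m) (V(T, m) = 9 + (T + T*((m - T) - 3))/(m + m) = 9 + (T + T*(-3 + m - T))/((2*m)) = 9 + (T + T*(-3 + m - T))*(1/(2*m)) = 9 + (T + T*(-3 + m - T))/(2*m))
-V((79 + E(1/(-3))) - 58, 167) = -(-((79 + 1) - 58)² - 2*((79 + 1) - 58) + 167*(18 + ((79 + 1) - 58)))/(2*167) = -(-(80 - 58)² - 2*(80 - 58) + 167*(18 + (80 - 58)))/(2*167) = -(-1*22² - 2*22 + 167*(18 + 22))/(2*167) = -(-1*484 - 44 + 167*40)/(2*167) = -(-484 - 44 + 6680)/(2*167) = -6152/(2*167) = -1*3076/167 = -3076/167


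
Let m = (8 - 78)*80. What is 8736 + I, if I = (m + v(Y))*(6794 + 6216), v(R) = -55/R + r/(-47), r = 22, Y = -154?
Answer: -23967224721/329 ≈ -7.2849e+7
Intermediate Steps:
m = -5600 (m = -70*80 = -5600)
v(R) = -22/47 - 55/R (v(R) = -55/R + 22/(-47) = -55/R + 22*(-1/47) = -55/R - 22/47 = -22/47 - 55/R)
I = -23970098865/329 (I = (-5600 + (-22/47 - 55/(-154)))*(6794 + 6216) = (-5600 + (-22/47 - 55*(-1/154)))*13010 = (-5600 + (-22/47 + 5/14))*13010 = (-5600 - 73/658)*13010 = -3684873/658*13010 = -23970098865/329 ≈ -7.2857e+7)
8736 + I = 8736 - 23970098865/329 = -23967224721/329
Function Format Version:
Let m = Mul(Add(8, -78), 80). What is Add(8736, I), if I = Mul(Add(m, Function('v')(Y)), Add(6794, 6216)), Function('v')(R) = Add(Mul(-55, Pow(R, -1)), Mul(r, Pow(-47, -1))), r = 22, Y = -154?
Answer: Rational(-23967224721, 329) ≈ -7.2849e+7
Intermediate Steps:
m = -5600 (m = Mul(-70, 80) = -5600)
Function('v')(R) = Add(Rational(-22, 47), Mul(-55, Pow(R, -1))) (Function('v')(R) = Add(Mul(-55, Pow(R, -1)), Mul(22, Pow(-47, -1))) = Add(Mul(-55, Pow(R, -1)), Mul(22, Rational(-1, 47))) = Add(Mul(-55, Pow(R, -1)), Rational(-22, 47)) = Add(Rational(-22, 47), Mul(-55, Pow(R, -1))))
I = Rational(-23970098865, 329) (I = Mul(Add(-5600, Add(Rational(-22, 47), Mul(-55, Pow(-154, -1)))), Add(6794, 6216)) = Mul(Add(-5600, Add(Rational(-22, 47), Mul(-55, Rational(-1, 154)))), 13010) = Mul(Add(-5600, Add(Rational(-22, 47), Rational(5, 14))), 13010) = Mul(Add(-5600, Rational(-73, 658)), 13010) = Mul(Rational(-3684873, 658), 13010) = Rational(-23970098865, 329) ≈ -7.2857e+7)
Add(8736, I) = Add(8736, Rational(-23970098865, 329)) = Rational(-23967224721, 329)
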